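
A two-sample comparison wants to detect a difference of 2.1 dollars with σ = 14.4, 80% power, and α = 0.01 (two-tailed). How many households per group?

n per group = 2(z_α/2 + z_β)²σ²/d² = 2×(2.576 + 0.84)²×14.4²/2.1² = 1097.4 → n = 1098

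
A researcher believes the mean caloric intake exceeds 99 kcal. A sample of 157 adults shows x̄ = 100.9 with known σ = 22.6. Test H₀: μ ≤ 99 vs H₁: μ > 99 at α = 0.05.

z = 1.053. Critical value: 1.645. Fail to reject H₀.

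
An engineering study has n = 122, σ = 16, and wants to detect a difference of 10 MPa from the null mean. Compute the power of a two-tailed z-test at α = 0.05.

SE = σ/√n = 16/√122 = 1.449. Non-centrality λ = d/SE = 10/1.449 = 6.903. Power ≈ Φ(λ - z_{α/2}) = Φ(6.903 - 1.96) = Φ(4.943) = 1.0.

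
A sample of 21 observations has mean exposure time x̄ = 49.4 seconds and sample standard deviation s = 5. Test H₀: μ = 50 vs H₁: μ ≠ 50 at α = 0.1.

t = (x̄ - μ₀)/(s/√n) = (49.4 - 50)/(5/√21) = -0.55. df = 20, critical t = ±1.725. Fail to reject H₀.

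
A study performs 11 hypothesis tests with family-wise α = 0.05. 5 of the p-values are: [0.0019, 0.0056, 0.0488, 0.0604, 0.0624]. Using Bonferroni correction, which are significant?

Bonferroni α = 0.05/11 = 0.00455. Significant p-values: [0.0019]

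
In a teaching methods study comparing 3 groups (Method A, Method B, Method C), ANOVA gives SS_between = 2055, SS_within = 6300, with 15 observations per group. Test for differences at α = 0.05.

df_between = 2, df_within = 42. F = MS_between/MS_within = 1027.5/150.0 = 6.85. F_crit ≈ 3.22. Reject H₀. At least one mean differs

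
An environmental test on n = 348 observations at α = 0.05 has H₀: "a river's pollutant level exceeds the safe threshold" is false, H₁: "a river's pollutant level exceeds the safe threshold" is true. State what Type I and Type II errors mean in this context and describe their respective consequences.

Type I (false positive): concluding that a river's pollutant level exceeds the safe threshold when it is not — shutting down a compliant factory unnecessarily. Type II (false negative): failing to conclude that a river's pollutant level exceeds the safe threshold when it is — allowing unsafe pollution to continue. Which is costlier depends on domain priorities and is a judgement call rather than a statistical fact.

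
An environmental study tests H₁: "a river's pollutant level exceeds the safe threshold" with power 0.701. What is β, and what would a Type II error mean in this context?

β = 1 - power = 1 - 0.701 = 0.299. A Type II error is failing to reject H₀ when H₀ is false (false negative) — here, failing to conclude that a river's pollutant level exceeds the safe threshold when in fact it is true. Consequence: allowing unsafe pollution to continue.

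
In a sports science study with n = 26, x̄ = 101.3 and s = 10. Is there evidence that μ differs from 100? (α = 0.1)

t = (x̄ - μ₀)/(s/√n) = (101.3 - 100)/(10/√26) = 0.663. df = 25, critical t = ±1.708. Fail to reject H₀.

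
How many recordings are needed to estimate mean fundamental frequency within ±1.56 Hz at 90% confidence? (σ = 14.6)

n = (z*σ/E)² = (1.645×14.6/1.56)² = 237.02 → n = 238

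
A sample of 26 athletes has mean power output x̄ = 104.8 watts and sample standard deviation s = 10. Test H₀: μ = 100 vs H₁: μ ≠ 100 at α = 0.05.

t = (x̄ - μ₀)/(s/√n) = (104.8 - 100)/(10/√26) = 2.448. df = 25, critical t = ±2.06. Reject H₀.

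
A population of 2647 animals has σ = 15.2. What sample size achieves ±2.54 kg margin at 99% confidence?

Without FPC: n₀ = (2.576×15.2/2.54)² = 237.636. With FPC: n = n₀N/(n₀+N-1) = 218.1 → n = 219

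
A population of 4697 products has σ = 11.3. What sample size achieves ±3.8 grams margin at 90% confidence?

Without FPC: n₀ = (1.645×11.3/3.8)² = 23.929. With FPC: n = n₀N/(n₀+N-1) = 23.8 → n = 24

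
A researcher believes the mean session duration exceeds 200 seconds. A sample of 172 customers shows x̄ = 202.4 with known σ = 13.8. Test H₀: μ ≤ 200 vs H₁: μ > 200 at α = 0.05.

z = 2.281. Critical value: 1.645. Reject H₀.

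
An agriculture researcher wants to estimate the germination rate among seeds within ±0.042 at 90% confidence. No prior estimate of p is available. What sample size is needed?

Conservative approach: use p = 0.5 (maximizes p(1-p) = 0.25). n = z²(0.25)/E² = 1.645²×0.25/0.042² = 383.5 → n = 384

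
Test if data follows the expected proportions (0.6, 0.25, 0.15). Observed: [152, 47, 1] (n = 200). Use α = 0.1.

Expected: [120.0, 50.0, 30.0]. χ² = 36.747. df = 2, critical = 4.605. Reject H₀.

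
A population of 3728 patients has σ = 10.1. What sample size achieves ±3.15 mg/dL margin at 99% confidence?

Without FPC: n₀ = (2.576×10.1/3.15)² = 68.22. With FPC: n = n₀N/(n₀+N-1) = 67.01 → n = 68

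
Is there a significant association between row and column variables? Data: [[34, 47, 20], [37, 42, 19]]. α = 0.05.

χ² = 0.388. df = 2, critical = 5.991. Fail to reject H₀. No evidence of dependence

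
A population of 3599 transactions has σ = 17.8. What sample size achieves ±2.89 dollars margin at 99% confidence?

Without FPC: n₀ = (2.576×17.8/2.89)² = 251.731. With FPC: n = n₀N/(n₀+N-1) = 235.3 → n = 236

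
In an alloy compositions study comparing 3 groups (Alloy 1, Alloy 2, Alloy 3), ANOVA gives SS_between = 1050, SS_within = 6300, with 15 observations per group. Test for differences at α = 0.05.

df_between = 2, df_within = 42. F = MS_between/MS_within = 525.0/150.0 = 3.5. F_crit ≈ 3.22. Reject H₀. At least one mean differs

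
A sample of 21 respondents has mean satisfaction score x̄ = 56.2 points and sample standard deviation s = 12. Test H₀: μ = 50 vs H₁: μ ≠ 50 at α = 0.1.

t = (x̄ - μ₀)/(s/√n) = (56.2 - 50)/(12/√21) = 2.368. df = 20, critical t = ±1.725. Reject H₀.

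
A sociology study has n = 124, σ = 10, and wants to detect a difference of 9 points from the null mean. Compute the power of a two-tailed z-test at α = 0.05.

SE = σ/√n = 10/√124 = 0.898. Non-centrality λ = d/SE = 9/0.898 = 10.022. Power ≈ Φ(λ - z_{α/2}) = Φ(10.022 - 1.96) = Φ(8.062) = 1.0.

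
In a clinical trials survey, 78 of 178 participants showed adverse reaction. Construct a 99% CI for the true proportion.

p̂ = 0.438. CI = p̂ ± z*√(p̂(1-p̂)/n) = (0.342, 0.534)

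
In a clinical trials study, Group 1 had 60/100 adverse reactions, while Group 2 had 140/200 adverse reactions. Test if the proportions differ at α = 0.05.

p̂₁ = 0.6, p̂₂ = 0.7, pooled p̂ = 0.667. z = -1.732. Critical: ±1.96. Fail to reject H₀.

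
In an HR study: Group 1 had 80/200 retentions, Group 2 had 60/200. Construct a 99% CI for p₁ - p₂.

p̂₁ = 0.4, p̂₂ = 0.3. Difference = 0.1. CI = (-0.022, 0.222)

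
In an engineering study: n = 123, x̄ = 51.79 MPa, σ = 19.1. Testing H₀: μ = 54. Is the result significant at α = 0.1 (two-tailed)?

z = (51.79 - 54)/(19.1/√123) = -1.283. Since |z| ≤ 1.645, not significant at α = 0.1.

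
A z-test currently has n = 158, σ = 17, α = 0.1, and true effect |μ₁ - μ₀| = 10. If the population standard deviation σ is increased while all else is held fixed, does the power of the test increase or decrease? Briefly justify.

Power decreases: a larger σ inflates the standard error σ/√n, pulling the sampling distribution under H₁ back toward the critical value.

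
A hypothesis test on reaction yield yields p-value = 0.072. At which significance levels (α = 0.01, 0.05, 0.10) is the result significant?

p = 0.072. Significant at: α = 0.1.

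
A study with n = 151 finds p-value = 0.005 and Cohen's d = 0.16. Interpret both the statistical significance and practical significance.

Statistically significant (p = 0.005 < 0.05). Cohen's d = 0.16 indicates a very small effect size. Both statistical and practical significance should be considered.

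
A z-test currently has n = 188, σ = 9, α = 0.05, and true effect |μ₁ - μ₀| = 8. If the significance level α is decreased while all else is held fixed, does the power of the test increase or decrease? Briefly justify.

Power decreases: a smaller α raises the critical value, so less of the H₁ sampling distribution falls in the rejection region.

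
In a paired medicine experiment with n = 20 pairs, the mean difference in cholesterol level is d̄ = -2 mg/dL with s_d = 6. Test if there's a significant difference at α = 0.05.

t = d̄/(s_d/√n) = -2/(6/√20) = -1.491. df = 19, critical t = ±2.093. Fail to reject H₀.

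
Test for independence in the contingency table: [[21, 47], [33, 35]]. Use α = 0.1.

χ² = 4.423. df = 1, critical = 2.706. Reject H₀. Variables are dependent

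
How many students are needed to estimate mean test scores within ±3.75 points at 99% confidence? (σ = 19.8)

n = (z*σ/E)² = (2.576×19.8/3.75)² = 185.0 → n = 185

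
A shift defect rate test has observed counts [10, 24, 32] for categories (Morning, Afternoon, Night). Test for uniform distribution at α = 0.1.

Expected = 22 each. χ² = Σ(O-E)²/E = 11.273. df = 2, critical value = 4.605. Reject H₀.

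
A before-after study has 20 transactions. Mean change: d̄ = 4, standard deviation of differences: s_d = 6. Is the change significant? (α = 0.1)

t = d̄/(s_d/√n) = 4/(6/√20) = 2.981. df = 19, critical t = ±1.729. Reject H₀.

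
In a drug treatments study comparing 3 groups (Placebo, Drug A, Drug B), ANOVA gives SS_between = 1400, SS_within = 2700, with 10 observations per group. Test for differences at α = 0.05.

df_between = 2, df_within = 27. F = MS_between/MS_within = 700.0/100.0 = 7.0. F_crit ≈ 3.354. Reject H₀. At least one mean differs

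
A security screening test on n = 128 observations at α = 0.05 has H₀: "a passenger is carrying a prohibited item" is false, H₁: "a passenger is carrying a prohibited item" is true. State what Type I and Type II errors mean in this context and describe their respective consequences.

Type I (false positive): concluding that a passenger is carrying a prohibited item when it is not — detaining an innocent passenger — delay and inconvenience. Type II (false negative): failing to conclude that a passenger is carrying a prohibited item when it is — letting a prohibited item through — security breach. Which is costlier depends on domain priorities and is a judgement call rather than a statistical fact.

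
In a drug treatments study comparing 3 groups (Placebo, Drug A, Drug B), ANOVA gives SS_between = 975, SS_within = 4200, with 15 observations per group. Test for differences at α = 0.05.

df_between = 2, df_within = 42. F = MS_between/MS_within = 487.5/100.0 = 4.875. F_crit ≈ 3.22. Reject H₀. At least one mean differs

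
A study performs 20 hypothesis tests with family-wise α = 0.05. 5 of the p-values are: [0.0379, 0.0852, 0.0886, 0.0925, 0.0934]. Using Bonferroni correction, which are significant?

Bonferroni α = 0.05/20 = 0.0025. None of the given p-values are significant.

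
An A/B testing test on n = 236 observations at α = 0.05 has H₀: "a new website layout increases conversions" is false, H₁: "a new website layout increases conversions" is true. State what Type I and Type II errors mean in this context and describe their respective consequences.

Type I (false positive): concluding that a new website layout increases conversions when it is not — rolling out a layout that doesn't actually help — wasted engineering effort. Type II (false negative): failing to conclude that a new website layout increases conversions when it is — discarding a layout that would have improved conversions — lost revenue. Which is costlier depends on domain priorities and is a judgement call rather than a statistical fact.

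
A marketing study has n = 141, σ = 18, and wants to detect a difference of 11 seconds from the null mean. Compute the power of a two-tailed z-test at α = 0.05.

SE = σ/√n = 18/√141 = 1.516. Non-centrality λ = d/SE = 11/1.516 = 7.257. Power ≈ Φ(λ - z_{α/2}) = Φ(7.257 - 1.96) = Φ(5.297) = 1.0.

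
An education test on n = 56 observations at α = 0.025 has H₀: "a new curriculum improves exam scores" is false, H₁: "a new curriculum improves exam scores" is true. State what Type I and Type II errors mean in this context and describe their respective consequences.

Type I (false positive): concluding that a new curriculum improves exam scores when it is not — adopting a curriculum that gives no real benefit — disruption for nothing. Type II (false negative): failing to conclude that a new curriculum improves exam scores when it is — keeping the old curriculum when the new one would have helped students. Which is costlier depends on domain priorities and is a judgement call rather than a statistical fact.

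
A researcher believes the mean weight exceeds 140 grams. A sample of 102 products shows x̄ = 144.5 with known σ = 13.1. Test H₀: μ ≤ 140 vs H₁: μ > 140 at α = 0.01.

z = 3.469. Critical value: 2.33. Reject H₀.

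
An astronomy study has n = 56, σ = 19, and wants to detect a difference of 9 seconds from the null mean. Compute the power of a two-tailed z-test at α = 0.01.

SE = σ/√n = 19/√56 = 2.539. Non-centrality λ = d/SE = 9/2.539 = 3.545. Power ≈ Φ(λ - z_{α/2}) = Φ(3.545 - 2.576) = Φ(0.969) = 0.834.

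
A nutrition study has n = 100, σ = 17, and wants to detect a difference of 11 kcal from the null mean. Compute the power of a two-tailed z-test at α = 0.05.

SE = σ/√n = 17/√100 = 1.7. Non-centrality λ = d/SE = 11/1.7 = 6.471. Power ≈ Φ(λ - z_{α/2}) = Φ(6.471 - 1.96) = Φ(4.511) = 1.0.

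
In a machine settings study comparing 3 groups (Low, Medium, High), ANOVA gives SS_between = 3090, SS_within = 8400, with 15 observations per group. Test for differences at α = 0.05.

df_between = 2, df_within = 42. F = MS_between/MS_within = 1545.0/200.0 = 7.725. F_crit ≈ 3.22. Reject H₀. At least one mean differs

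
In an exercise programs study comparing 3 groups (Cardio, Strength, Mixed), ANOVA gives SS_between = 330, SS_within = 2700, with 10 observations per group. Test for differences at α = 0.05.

df_between = 2, df_within = 27. F = MS_between/MS_within = 165.0/100.0 = 1.65. F_crit ≈ 3.354. Fail to reject H₀.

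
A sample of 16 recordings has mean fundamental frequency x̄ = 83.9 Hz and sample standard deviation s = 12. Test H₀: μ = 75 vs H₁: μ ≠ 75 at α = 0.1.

t = (x̄ - μ₀)/(s/√n) = (83.9 - 75)/(12/√16) = 2.967. df = 15, critical t = ±1.753. Reject H₀.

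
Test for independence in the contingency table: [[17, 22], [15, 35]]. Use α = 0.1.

χ² = 1.757. df = 1, critical = 2.706. Fail to reject H₀. No evidence of dependence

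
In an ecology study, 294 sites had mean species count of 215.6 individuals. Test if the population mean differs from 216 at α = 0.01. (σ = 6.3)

z = (x̄ - μ₀)/(σ/√n) = (215.6 - 216)/(6.3/√294) = -1.089. Critical value: ±2.576. Since |-1.089| ≤ 2.576, Fail to reject H₀.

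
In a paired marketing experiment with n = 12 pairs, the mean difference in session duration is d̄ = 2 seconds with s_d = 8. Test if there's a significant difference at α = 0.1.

t = d̄/(s_d/√n) = 2/(8/√12) = 0.866. df = 11, critical t = ±1.796. Fail to reject H₀.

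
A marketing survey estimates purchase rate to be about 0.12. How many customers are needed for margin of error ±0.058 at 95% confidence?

n = z²p(1-p)/E² = 1.96²×0.12×0.88/0.058² = 120.6 → n = 121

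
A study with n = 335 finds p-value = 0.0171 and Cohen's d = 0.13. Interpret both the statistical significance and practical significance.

Statistically significant (p = 0.0171 < 0.05). Cohen's d = 0.13 indicates a very small effect size. Both statistical and practical significance should be considered.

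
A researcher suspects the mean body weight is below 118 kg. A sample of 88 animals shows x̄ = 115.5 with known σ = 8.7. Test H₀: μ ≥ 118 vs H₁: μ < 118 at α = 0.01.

z = -2.696. Critical value: -2.33. Reject H₀.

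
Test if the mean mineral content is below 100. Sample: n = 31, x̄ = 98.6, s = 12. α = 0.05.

t = (98.6 - 100)/(12/√31) = -0.65, df = 30. Critical t = -1.697. Fail to reject H₀.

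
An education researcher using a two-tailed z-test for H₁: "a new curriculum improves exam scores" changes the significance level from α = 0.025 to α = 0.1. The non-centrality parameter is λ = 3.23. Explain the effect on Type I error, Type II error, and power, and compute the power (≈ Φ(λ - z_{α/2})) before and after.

Increasing α from 0.025 to 0.1:
• Type I error rate increases (α is the Type I rate by definition).
• Critical value moves from z_{α/2} = 2.241 to 1.645, so power = Φ(λ - z_{α/2}) goes from Φ(3.23 - 2.241) = 0.839 to Φ(3.23 - 1.645) = 0.944.
• Type II error rate β = 1 - power therefore decreases (0.161 → 0.056).
Appropriate when false negatives are costly — here, keeping the old curriculum when the new one would have helped students.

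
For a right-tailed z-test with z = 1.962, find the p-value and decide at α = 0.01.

p = P(Z > 1.962) = 1 - Φ(1.962) ≈ 0.0249. Since p ≥ 0.01, fail to reject H₀ (not significant) at α = 0.01.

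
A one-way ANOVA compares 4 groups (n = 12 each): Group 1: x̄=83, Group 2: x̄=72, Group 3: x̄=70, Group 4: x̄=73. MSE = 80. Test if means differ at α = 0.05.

Grand mean = 74.5. SS_between = 1212.0, MS_between = 404.0. F = 5.05, F_crit ≈ 2.816. Reject H₀.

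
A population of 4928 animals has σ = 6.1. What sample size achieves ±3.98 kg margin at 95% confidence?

Without FPC: n₀ = (1.96×6.1/3.98)² = 9.024. With FPC: n = n₀N/(n₀+N-1) = 9.01 → n = 10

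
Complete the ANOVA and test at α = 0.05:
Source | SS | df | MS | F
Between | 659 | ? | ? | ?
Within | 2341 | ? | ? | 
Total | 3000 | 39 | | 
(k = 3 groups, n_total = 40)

df_between = 2, df_within = 37. MS_between = 329.5, MS_within = 63.27. F = 5.208, F_crit ≈ 3.252. Reject H₀.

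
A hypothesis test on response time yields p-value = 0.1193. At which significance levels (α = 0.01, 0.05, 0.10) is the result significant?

p = 0.1193. Not significant at any of the given levels.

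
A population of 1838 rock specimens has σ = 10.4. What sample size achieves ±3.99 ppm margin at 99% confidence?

Without FPC: n₀ = (2.576×10.4/3.99)² = 45.083. With FPC: n = n₀N/(n₀+N-1) = 44.03 → n = 45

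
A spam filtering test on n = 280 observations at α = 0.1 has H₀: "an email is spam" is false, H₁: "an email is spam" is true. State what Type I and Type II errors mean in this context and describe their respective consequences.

Type I (false positive): concluding that an email is spam when it is not — a legitimate email is sent to the spam folder and the user misses it. Type II (false negative): failing to conclude that an email is spam when it is — a spam email lands in the inbox. Which is costlier depends on domain priorities and is a judgement call rather than a statistical fact.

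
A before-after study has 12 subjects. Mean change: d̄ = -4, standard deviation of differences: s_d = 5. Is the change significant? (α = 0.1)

t = d̄/(s_d/√n) = -4/(5/√12) = -2.771. df = 11, critical t = ±1.796. Reject H₀.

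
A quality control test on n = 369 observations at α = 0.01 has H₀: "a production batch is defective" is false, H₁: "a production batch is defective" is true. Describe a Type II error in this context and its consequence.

Type II error: failing to reject H₀ when it is false — concluding that a production batch is defective is not supported when in fact it is. Consequence: shipping a defective batch — faulty products reach customers.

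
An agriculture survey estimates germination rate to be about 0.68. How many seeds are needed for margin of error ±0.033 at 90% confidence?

n = z²p(1-p)/E² = 1.645²×0.68×0.32/0.033² = 540.7 → n = 541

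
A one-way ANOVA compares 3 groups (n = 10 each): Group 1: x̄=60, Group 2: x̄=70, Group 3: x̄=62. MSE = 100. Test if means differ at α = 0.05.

Grand mean = 64.0. SS_between = 560.0, MS_between = 280.0. F = 2.8, F_crit ≈ 3.354. Fail to reject H₀.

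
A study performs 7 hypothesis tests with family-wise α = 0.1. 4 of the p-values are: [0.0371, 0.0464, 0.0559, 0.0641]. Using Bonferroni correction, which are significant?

Bonferroni α = 0.1/7 = 0.01429. None of the given p-values are significant.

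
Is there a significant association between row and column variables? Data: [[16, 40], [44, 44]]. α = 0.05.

χ² = 6.465. df = 1, critical = 3.841. Reject H₀. Variables are dependent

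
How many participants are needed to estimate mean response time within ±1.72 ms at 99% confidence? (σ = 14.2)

n = (z*σ/E)² = (2.576×14.2/1.72)² = 452.3 → n = 453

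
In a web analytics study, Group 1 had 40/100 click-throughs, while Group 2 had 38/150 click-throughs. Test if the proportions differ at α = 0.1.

p̂₁ = 0.4, p̂₂ = 0.253, pooled p̂ = 0.312. z = 2.452. Critical: ±1.645. Reject H₀.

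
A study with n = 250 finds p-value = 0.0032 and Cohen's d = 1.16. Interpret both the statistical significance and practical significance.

Statistically significant (p = 0.0032 < 0.05). Cohen's d = 1.16 indicates a large effect size. Both statistical and practical significance should be considered.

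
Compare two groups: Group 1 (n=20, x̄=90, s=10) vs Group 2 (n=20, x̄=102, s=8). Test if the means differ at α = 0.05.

Pooled sp = 9.06. t = -4.191, df = 38. Critical t = ±2.024. Reject H₀.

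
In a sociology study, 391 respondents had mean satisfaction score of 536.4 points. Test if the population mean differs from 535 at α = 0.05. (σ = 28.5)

z = (x̄ - μ₀)/(σ/√n) = (536.4 - 535)/(28.5/√391) = 0.971. Critical value: ±1.96. Since |0.971| ≤ 1.96, Fail to reject H₀.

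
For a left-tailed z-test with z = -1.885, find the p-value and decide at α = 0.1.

p = P(Z < -1.885) = Φ(-1.885) ≈ 0.0297. Since p < 0.1, reject H₀ (significant) at α = 0.1.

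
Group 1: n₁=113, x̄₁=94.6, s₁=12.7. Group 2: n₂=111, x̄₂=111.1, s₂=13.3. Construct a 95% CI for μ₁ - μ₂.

Difference = -16.5. SE = √(12.7²/113 + 13.3²/111) = 1.738. CI = (-19.91, -13.09)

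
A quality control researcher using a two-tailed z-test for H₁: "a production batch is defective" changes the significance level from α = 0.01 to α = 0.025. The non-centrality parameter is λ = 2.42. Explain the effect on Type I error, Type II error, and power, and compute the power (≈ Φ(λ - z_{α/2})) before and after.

Increasing α from 0.01 to 0.025:
• Type I error rate increases (α is the Type I rate by definition).
• Critical value moves from z_{α/2} = 2.576 to 2.241, so power = Φ(λ - z_{α/2}) goes from Φ(2.42 - 2.576) = 0.438 to Φ(2.42 - 2.241) = 0.571.
• Type II error rate β = 1 - power therefore decreases (0.562 → 0.429).
Appropriate when false negatives are costly — here, shipping a defective batch — faulty products reach customers.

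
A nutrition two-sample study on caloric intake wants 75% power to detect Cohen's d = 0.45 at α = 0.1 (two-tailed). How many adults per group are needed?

z_{α/2} = 1.645, z_β = Φ⁻¹(0.75) = 0.674. For small effect (d = 0.45): n per group = 2(z_{α/2} + z_β)²/d² = 2(1.645 + 0.674)²/0.45² = 53.1 → 54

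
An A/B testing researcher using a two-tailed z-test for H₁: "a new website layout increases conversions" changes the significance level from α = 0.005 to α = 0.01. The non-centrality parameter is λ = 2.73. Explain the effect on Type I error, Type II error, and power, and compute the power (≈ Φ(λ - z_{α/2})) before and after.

Increasing α from 0.005 to 0.01:
• Type I error rate increases (α is the Type I rate by definition).
• Critical value moves from z_{α/2} = 2.807 to 2.576, so power = Φ(λ - z_{α/2}) goes from Φ(2.73 - 2.807) = 0.469 to Φ(2.73 - 2.576) = 0.561.
• Type II error rate β = 1 - power therefore decreases (0.531 → 0.439).
Appropriate when false negatives are costly — here, discarding a layout that would have improved conversions — lost revenue.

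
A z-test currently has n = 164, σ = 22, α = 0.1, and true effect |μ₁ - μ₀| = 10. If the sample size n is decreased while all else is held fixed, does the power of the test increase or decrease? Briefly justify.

Power decreases: a smaller n inflates the standard error σ/√n, pulling the sampling distribution under H₁ back toward the critical value.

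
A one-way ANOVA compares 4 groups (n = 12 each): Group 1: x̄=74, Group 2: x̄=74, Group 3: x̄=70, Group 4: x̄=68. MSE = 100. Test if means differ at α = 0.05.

Grand mean = 71.5. SS_between = 324.0, MS_between = 108.0. F = 1.08, F_crit ≈ 2.816. Fail to reject H₀.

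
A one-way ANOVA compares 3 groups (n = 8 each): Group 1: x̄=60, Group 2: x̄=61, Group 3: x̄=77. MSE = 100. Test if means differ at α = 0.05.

Grand mean = 66.0. SS_between = 1456.0, MS_between = 728.0. F = 7.28, F_crit ≈ 3.467. Reject H₀.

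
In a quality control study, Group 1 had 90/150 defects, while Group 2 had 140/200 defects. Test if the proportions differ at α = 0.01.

p̂₁ = 0.6, p̂₂ = 0.7, pooled p̂ = 0.657. z = -1.95. Critical: ±2.576. Fail to reject H₀.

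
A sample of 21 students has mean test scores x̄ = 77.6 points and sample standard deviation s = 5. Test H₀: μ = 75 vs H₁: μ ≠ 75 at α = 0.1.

t = (x̄ - μ₀)/(s/√n) = (77.6 - 75)/(5/√21) = 2.383. df = 20, critical t = ±1.725. Reject H₀.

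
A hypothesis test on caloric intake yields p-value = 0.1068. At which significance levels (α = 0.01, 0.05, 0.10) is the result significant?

p = 0.1068. Not significant at any of the given levels.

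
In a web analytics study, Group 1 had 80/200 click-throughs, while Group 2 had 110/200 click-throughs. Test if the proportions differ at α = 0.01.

p̂₁ = 0.4, p̂₂ = 0.55, pooled p̂ = 0.475. z = -3.004. Critical: ±2.576. Reject H₀.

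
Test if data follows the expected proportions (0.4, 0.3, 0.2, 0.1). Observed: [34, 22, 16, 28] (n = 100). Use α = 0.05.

Expected: [40.0, 30.0, 20.0, 10.0]. χ² = 36.233. df = 3, critical = 7.815. Reject H₀.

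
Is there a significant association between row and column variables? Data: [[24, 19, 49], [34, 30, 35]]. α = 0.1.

χ² = 6.279. df = 2, critical = 4.605. Reject H₀. Variables are dependent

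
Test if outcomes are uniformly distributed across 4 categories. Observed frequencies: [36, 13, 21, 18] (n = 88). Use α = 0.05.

Expected = 22 each. χ² = Σ(O-E)²/E = 13.364. df = 3, critical value = 7.815. Reject H₀.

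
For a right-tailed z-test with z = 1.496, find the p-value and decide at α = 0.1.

p = P(Z > 1.496) = 1 - Φ(1.496) ≈ 0.0673. Since p < 0.1, reject H₀ (significant) at α = 0.1.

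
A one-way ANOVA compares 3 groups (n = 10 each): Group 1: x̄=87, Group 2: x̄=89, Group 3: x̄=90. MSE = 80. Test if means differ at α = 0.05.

Grand mean = 88.67. SS_between = 46.67, MS_between = 23.33. F = 0.292, F_crit ≈ 3.354. Fail to reject H₀.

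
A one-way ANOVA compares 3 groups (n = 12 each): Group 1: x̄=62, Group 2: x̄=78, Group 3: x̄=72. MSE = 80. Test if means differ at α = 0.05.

Grand mean = 70.67. SS_between = 1568.0, MS_between = 784.0. F = 9.8, F_crit ≈ 3.285. Reject H₀.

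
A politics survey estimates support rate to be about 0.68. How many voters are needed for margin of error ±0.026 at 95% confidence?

n = z²p(1-p)/E² = 1.96²×0.68×0.32/0.026² = 1236.6 → n = 1237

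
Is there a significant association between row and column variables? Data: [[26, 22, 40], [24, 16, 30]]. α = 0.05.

χ² = 0.411. df = 2, critical = 5.991. Fail to reject H₀. No evidence of dependence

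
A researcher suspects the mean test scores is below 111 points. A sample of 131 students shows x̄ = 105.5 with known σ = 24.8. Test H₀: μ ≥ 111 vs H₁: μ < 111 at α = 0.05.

z = -2.538. Critical value: -1.645. Reject H₀.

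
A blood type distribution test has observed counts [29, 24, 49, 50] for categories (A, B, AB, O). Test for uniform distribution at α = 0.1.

Expected = 38 each. χ² = Σ(O-E)²/E = 14.263. df = 3, critical value = 6.251. Reject H₀.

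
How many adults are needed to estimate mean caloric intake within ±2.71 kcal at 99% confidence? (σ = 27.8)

n = (z*σ/E)² = (2.576×27.8/2.71)² = 698.3 → n = 699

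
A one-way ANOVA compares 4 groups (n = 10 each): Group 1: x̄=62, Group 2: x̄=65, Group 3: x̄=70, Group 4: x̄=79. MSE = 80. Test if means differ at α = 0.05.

Grand mean = 69.0. SS_between = 1660.0, MS_between = 553.33. F = 6.917, F_crit ≈ 2.866. Reject H₀.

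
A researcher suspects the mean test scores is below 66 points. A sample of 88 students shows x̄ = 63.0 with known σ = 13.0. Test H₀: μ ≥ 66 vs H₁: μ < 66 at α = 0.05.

z = -2.165. Critical value: -1.645. Reject H₀.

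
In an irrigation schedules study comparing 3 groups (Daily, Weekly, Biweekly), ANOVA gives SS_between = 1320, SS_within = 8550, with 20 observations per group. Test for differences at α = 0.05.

df_between = 2, df_within = 57. F = MS_between/MS_within = 660.0/150.0 = 4.4. F_crit ≈ 3.159. Reject H₀. At least one mean differs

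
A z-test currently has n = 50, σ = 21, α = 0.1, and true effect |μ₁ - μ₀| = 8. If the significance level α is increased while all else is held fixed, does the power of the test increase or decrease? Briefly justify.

Power increases: a larger α lowers the critical value, so more of the H₁ sampling distribution falls in the rejection region.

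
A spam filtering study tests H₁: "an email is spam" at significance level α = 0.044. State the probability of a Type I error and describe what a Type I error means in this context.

P(Type I error) = α = 0.044. A Type I error is rejecting H₀ when H₀ is actually true (false positive) — here, concluding that an email is spam when in fact this is not the case. Consequence: a legitimate email is sent to the spam folder and the user misses it.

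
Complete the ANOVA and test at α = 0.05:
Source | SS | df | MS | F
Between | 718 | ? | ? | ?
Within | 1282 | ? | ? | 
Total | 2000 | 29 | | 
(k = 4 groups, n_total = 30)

df_between = 3, df_within = 26. MS_between = 239.33, MS_within = 49.31. F = 4.854, F_crit ≈ 2.975. Reject H₀.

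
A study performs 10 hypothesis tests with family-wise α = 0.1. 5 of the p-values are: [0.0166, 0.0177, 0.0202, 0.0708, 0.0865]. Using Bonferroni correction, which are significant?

Bonferroni α = 0.1/10 = 0.01. None of the given p-values are significant.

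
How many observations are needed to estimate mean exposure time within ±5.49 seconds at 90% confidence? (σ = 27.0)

n = (z*σ/E)² = (1.645×27.0/5.49)² = 65.5 → n = 66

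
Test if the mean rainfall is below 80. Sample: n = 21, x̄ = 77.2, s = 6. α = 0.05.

t = (77.2 - 80)/(6/√21) = -2.139, df = 20. Critical t = -1.725. Reject H₀.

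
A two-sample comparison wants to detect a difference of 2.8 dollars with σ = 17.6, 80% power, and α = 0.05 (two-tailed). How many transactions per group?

n per group = 2(z_α/2 + z_β)²σ²/d² = 2×(1.96 + 0.84)²×17.6²/2.8² = 619.5 → n = 620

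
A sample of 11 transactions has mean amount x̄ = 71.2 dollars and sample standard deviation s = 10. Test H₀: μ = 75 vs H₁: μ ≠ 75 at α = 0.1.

t = (x̄ - μ₀)/(s/√n) = (71.2 - 75)/(10/√11) = -1.26. df = 10, critical t = ±1.812. Fail to reject H₀.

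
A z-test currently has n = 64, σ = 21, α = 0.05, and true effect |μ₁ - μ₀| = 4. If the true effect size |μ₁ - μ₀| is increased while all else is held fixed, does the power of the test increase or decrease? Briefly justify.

Power increases: a larger true effect increases the non-centrality λ = |μ₁ - μ₀|/(σ/√n).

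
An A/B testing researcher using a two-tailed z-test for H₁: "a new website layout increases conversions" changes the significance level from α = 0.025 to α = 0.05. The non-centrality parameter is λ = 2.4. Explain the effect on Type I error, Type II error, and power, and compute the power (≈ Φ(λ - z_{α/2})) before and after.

Increasing α from 0.025 to 0.05:
• Type I error rate increases (α is the Type I rate by definition).
• Critical value moves from z_{α/2} = 2.241 to 1.96, so power = Φ(λ - z_{α/2}) goes from Φ(2.4 - 2.241) = 0.563 to Φ(2.4 - 1.96) = 0.67.
• Type II error rate β = 1 - power therefore decreases (0.437 → 0.33).
Appropriate when false negatives are costly — here, discarding a layout that would have improved conversions — lost revenue.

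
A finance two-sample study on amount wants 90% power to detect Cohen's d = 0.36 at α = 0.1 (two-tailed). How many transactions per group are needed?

z_{α/2} = 1.645, z_β = Φ⁻¹(0.9) = 1.282. For small effect (d = 0.36): n per group = 2(z_{α/2} + z_β)²/d² = 2(1.645 + 1.282)²/0.36² = 132.2 → 133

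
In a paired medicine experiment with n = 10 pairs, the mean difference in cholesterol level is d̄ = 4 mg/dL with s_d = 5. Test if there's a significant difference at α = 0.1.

t = d̄/(s_d/√n) = 4/(5/√10) = 2.53. df = 9, critical t = ±1.833. Reject H₀.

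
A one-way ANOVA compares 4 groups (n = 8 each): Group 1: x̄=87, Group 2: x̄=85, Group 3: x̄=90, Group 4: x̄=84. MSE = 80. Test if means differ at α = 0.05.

Grand mean = 86.5. SS_between = 168.0, MS_between = 56.0. F = 0.7, F_crit ≈ 2.947. Fail to reject H₀.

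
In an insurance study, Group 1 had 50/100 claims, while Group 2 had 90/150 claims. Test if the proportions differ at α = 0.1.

p̂₁ = 0.5, p̂₂ = 0.6, pooled p̂ = 0.56. z = -1.56. Critical: ±1.645. Fail to reject H₀.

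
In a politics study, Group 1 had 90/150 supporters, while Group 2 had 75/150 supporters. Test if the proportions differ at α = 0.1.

p̂₁ = 0.6, p̂₂ = 0.5, pooled p̂ = 0.55. z = 1.741. Critical: ±1.645. Reject H₀.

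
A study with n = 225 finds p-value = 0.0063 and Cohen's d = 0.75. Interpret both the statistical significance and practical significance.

Statistically significant (p = 0.0063 < 0.05). Cohen's d = 0.75 indicates a medium effect size. Both statistical and practical significance should be considered.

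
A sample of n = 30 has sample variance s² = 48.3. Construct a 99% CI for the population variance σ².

df = 29. χ²_{0.005} = 52.336, χ²_{0.995} = 13.121. CI for σ² = ((n-1)s²/χ²_{α/2}, (n-1)s²/χ²_{1-α/2}) = (29·48.3/52.336, 29·48.3/13.121) = (26.76, 106.75)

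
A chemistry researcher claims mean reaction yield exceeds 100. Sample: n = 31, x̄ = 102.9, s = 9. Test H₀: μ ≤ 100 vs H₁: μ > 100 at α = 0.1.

t = (102.9 - 100)/(9/√31) = 1.794, df = 30. Critical t = 1.31. Reject H₀.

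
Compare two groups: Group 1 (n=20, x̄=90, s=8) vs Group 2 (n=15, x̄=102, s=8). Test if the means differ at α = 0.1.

Pooled sp = 8.0. t = -4.392, df = 33. Critical t = ±1.692. Reject H₀.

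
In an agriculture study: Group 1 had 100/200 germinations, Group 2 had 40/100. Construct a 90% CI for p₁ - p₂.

p̂₁ = 0.5, p̂₂ = 0.4. Difference = 0.1. CI = (0.001, 0.199)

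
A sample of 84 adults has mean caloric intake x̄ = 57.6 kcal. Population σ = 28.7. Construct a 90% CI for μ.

CI = x̄ ± z*(σ/√n) = 57.6 ± 1.645(28.7/√84) = 57.6 ± 5.15 = (52.45, 62.75)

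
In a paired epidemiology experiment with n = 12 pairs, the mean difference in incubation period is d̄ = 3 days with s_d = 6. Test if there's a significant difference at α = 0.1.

t = d̄/(s_d/√n) = 3/(6/√12) = 1.732. df = 11, critical t = ±1.796. Fail to reject H₀.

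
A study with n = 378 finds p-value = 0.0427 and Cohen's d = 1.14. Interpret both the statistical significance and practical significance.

Statistically significant (p = 0.0427 < 0.05). Cohen's d = 1.14 indicates a large effect size. Both statistical and practical significance should be considered.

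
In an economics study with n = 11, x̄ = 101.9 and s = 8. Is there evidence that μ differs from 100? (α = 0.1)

t = (x̄ - μ₀)/(s/√n) = (101.9 - 100)/(8/√11) = 0.788. df = 10, critical t = ±1.812. Fail to reject H₀.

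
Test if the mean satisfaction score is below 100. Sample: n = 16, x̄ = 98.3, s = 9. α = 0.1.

t = (98.3 - 100)/(9/√16) = -0.756, df = 15. Critical t = -1.341. Fail to reject H₀.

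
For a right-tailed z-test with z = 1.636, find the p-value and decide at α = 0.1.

p = P(Z > 1.636) = 1 - Φ(1.636) ≈ 0.0509. Since p < 0.1, reject H₀ (significant) at α = 0.1.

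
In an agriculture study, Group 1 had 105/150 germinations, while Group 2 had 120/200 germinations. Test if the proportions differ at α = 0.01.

p̂₁ = 0.7, p̂₂ = 0.6, pooled p̂ = 0.643. z = 1.932. Critical: ±2.576. Fail to reject H₀.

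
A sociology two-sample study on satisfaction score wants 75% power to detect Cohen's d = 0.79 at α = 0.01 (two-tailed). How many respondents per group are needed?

z_{α/2} = 2.576, z_β = Φ⁻¹(0.75) = 0.674. For medium effect (d = 0.79): n per group = 2(z_{α/2} + z_β)²/d² = 2(2.576 + 0.674)²/0.79² = 33.8 → 34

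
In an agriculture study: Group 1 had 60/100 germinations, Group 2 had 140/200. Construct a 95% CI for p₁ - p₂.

p̂₁ = 0.6, p̂₂ = 0.7. Difference = -0.1. CI = (-0.215, 0.015)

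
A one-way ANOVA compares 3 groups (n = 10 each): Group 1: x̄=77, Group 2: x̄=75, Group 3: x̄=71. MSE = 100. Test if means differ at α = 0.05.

Grand mean = 74.33. SS_between = 186.67, MS_between = 93.33. F = 0.933, F_crit ≈ 3.354. Fail to reject H₀.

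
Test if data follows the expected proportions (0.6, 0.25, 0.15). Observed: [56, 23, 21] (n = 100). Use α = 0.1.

Expected: [60.0, 25.0, 15.0]. χ² = 2.827. df = 2, critical = 4.605. Fail to reject H₀.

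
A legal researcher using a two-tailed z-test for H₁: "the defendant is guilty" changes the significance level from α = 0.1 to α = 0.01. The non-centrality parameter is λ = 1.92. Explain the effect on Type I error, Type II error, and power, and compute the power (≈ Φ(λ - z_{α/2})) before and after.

Decreasing α from 0.1 to 0.01:
• Type I error rate decreases (α is the Type I rate by definition).
• Critical value moves from z_{α/2} = 1.645 to 2.576, so power = Φ(λ - z_{α/2}) goes from Φ(1.92 - 1.645) = 0.608 to Φ(1.92 - 2.576) = 0.256.
• Type II error rate β = 1 - power therefore increases (0.392 → 0.744).
Appropriate when false positives are costly — here, convicting an innocent person.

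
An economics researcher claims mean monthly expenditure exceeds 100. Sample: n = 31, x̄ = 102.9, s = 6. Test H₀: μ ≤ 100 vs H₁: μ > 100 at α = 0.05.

t = (102.9 - 100)/(6/√31) = 2.691, df = 30. Critical t = 1.697. Reject H₀.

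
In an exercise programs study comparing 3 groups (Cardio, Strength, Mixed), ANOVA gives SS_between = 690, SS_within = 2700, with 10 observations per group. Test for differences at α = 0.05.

df_between = 2, df_within = 27. F = MS_between/MS_within = 345.0/100.0 = 3.45. F_crit ≈ 3.354. Reject H₀. At least one mean differs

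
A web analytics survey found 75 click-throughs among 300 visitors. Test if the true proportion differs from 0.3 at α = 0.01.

p̂ = 0.25, p₀ = 0.3. z = (p̂ - p₀)/√(p₀(1-p₀)/n) = -1.89. Critical: ±2.576. Fail to reject H₀.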